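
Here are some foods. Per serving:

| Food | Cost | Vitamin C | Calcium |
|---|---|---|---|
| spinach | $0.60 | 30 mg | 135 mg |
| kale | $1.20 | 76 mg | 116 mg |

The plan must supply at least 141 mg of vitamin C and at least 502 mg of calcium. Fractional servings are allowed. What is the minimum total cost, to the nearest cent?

$2.63

For a min-cost LP with two ≥-constraints, a basic feasible solution has at most two positive variables.
spinach only: max(141/30, 502/135) = 4.7 servings → $2.82.
kale only: max(141/76, 502/116) = 4.328 servings → $5.19.
spinach + kale with both tight: 3.215 servings and 0.5863 servings → $2.63.
Cheapest feasible corner: $2.63.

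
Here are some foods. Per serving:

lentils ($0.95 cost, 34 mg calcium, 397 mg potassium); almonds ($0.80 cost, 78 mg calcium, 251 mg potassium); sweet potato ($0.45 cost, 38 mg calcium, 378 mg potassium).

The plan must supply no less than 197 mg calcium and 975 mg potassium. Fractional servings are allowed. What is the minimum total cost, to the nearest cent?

$2.10

An LP optimum is at a vertex; with two nutrient constraints at most two foods are used. Check each candidate.
lentils only: max(197/34, 975/397) = 5.794 servings → $5.50.
almonds only: max(197/78, 975/251) = 3.884 servings → $3.11.
sweet potato only: max(197/38, 975/378) = 5.184 servings → $2.33.
lentils + almonds with both tight: 1.186 servings and 2.009 servings → $2.73.
lentils + sweet potato: the both-tight solution has a negative serving — not a feasible corner.
almonds + sweet potato with both tight: 1.876 servings and 1.334 servings → $2.10.
Cheapest feasible corner: $2.10.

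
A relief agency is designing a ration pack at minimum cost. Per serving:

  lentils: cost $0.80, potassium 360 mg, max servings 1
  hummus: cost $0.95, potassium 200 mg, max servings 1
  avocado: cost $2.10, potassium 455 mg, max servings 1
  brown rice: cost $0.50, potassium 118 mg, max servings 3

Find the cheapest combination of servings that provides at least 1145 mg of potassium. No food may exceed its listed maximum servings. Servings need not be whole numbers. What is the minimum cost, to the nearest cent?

$4.29

Cost per mg of potassium: lentils $0.0022, brown rice $0.0042, avocado $0.0046, hummus $0.0047.
Take 1 serving of lentils: +360.0 mg potassium for $0.80 (total $0.80, still need 785.0 mg).
Take 3 servings of brown rice: +354.0 mg potassium for $1.50 (total $2.30, still need 431.0 mg).
Take 0.9473 servings of avocado: +431.0 mg potassium for $1.99 (total $4.29, still need 0.0 mg).
Greedy by cheapest-per-mg is optimal for a single linear constraint, so the minimum cost is $4.29.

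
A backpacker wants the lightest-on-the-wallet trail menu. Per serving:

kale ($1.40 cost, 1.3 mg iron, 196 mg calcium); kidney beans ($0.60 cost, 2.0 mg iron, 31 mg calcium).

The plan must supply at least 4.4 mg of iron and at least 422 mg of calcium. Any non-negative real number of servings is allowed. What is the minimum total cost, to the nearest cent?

$3.35

An LP optimum is at a vertex; with two nutrient constraints at most two foods are used. Check each candidate.
kale only: max(4.4/1.3, 422/196) = 3.385 servings → $4.74.
kidney beans only: max(4.4/2.0, 422/31) = 13.61 servings → $8.17.
kale + kidney beans with both tight: 2.012 servings and 0.8922 servings → $3.35.
The minimum over all feasible corners is $3.35.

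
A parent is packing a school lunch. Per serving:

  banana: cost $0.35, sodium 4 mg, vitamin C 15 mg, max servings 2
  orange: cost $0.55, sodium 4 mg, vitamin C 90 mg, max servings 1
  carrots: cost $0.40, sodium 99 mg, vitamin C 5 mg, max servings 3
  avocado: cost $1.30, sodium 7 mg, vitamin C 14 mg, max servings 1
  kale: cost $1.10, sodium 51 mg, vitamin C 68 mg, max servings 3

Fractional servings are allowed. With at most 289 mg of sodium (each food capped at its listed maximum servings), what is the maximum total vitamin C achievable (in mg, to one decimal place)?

343.9 mg

Vitamin C per mg sodium: orange 22.5, banana 3.75, avocado 2, kale 1.333, carrots 0.05051.
Take 1 serving of orange: uses 4 mg sodium, +90.0 mg vitamin C (running total 90.0 mg).
Take 2 servings of banana: uses 8 mg sodium, +30.0 mg vitamin C (running total 120.0 mg).
Take 1 serving of avocado: uses 7 mg sodium, +14.0 mg vitamin C (running total 134.0 mg).
Take 3 servings of kale: uses 153 mg sodium, +204.0 mg vitamin C (running total 338.0 mg).
Take 1.182 servings of carrots: uses 117 mg sodium, +5.9 mg vitamin C (running total 343.9 mg).
Filling greedily by vitamin C-per-mg sodium is optimal for one linear limit, giving 343.9 mg.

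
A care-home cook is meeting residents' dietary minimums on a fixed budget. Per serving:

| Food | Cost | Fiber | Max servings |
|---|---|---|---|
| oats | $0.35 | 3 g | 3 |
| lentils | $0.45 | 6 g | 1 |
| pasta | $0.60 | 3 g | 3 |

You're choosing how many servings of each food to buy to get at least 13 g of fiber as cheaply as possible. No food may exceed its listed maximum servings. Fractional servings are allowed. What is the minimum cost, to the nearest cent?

$1.27

Cost per g of fiber: lentils $0.0750, oats $0.1167, pasta $0.2000.
Take 1 serving of lentils: +6.0 g fiber for $0.45 (total $0.45, still need 7.0 g).
Take 2.333 servings of oats: +7.0 g fiber for $0.82 (total $1.27, still need 0.0 g).
Filling from the cheapest source first is optimal under one linear minimum: $1.27.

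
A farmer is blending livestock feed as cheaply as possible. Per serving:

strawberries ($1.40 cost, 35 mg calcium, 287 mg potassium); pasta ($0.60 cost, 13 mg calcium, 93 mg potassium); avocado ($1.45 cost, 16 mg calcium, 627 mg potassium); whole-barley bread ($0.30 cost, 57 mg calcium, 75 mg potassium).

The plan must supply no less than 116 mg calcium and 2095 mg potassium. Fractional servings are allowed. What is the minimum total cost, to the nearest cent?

strawberries only: max(116/35, 2095/287) = 7.3 servings → $10.22.
pasta only: max(116/13, 2095/93) = 22.53 servings → $13.52.
avocado only: max(116/16, 2095/627) = 7.25 servings → $10.51.
whole-barley bread only: max(116/57, 2095/75) = 27.93 servings → $8.38.
strawberries + pasta with both targets exact would need a negative amount; discard.
strawberries + avocado with both tight: 2.26 servings and 2.307 servings → $6.51.
strawberries + whole-barley bread: the both-tight solution has a negative serving — not a feasible corner.
pasta + avocado with both tight: 5.885 servings and 2.468 servings → $7.11.
pasta + whole-barley bread: intersection lies outside the first quadrant.
avocado + whole-barley bread with both tight: 3.206 servings and 1.135 servings → $4.99.
So the least-cost plan costs $4.99.

$4.99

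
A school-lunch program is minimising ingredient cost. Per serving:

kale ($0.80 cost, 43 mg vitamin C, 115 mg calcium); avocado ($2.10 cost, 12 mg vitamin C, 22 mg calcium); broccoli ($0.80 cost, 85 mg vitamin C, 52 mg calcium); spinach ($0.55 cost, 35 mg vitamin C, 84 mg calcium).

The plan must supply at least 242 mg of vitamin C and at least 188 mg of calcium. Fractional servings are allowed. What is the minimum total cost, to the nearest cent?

Compare the cost at each extreme point of the feasible region.
kale only: max(242/43, 188/115) = 5.628 servings → $4.50.
avocado only: max(242/12, 188/22) = 20.17 servings → $42.35.
broccoli only: max(242/85, 188/52) = 3.615 servings → $2.89.
spinach only: max(242/35, 188/84) = 6.914 servings → $3.80.
kale + avocado with both targets exact would need a negative amount; discard.
kale + broccoli with both tight: 0.4505 servings and 2.619 servings → $2.46.
kale + spinach with both targets exact would need a negative amount; discard.
avocado + broccoli with both tight: 2.726 servings and 2.462 servings → $7.69.
avocado + spinach: intersection lies outside the first quadrant.
broccoli + spinach with both tight: 2.584 servings and 0.6383 servings → $2.42.
Cheapest feasible corner: $2.42.

$2.42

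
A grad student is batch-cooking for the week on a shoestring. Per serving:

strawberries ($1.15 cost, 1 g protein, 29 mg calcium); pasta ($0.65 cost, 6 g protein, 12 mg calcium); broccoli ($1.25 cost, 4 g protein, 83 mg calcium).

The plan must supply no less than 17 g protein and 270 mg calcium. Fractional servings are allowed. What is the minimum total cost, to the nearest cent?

The cheapest plan sits at a corner of the feasible region — with two constraints it uses at most two foods.
strawberries only: max(17/1, 270/29) = 17 servings → $19.55.
pasta only: max(17/6, 270/12) = 22.5 servings → $14.62.
broccoli only: max(17/4, 270/83) = 4.25 servings → $5.31.
strawberries + pasta with both tight: 8.741 servings and 1.377 servings → $10.95.
strawberries + broccoli: intersection lies outside the first quadrant.
pasta + broccoli with both tight: 0.7356 servings and 3.147 servings → $4.41.
The minimum over all feasible corners is $4.41.

$4.41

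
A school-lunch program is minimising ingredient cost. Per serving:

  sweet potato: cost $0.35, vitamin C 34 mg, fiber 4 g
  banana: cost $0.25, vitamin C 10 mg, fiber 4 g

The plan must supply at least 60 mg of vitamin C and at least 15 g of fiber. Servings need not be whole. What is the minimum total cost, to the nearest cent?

$1.03

sweet potato only: max(60/34, 15/4) = 3.75 servings → $1.31.
banana only: max(60/10, 15/4) = 6 servings → $1.50.
sweet potato + banana with both tight: 0.9375 servings and 2.812 servings → $1.03.
Cheapest feasible corner: $1.03.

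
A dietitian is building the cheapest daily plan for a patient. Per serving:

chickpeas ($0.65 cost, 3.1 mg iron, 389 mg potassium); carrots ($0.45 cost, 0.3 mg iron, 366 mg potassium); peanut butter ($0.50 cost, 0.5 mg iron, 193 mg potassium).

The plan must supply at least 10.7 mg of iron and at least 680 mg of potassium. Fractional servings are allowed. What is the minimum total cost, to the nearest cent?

At the optimum either one food covers both requirements or two foods hit both targets exactly; no other combination can be cheaper.
chickpeas only: max(10.7/3.1, 680/389) = 3.452 servings → $2.24.
carrots only: max(10.7/0.3, 680/366) = 35.67 servings → $16.05.
peanut butter only: max(10.7/0.5, 680/193) = 21.4 servings → $10.70.
chickpeas + carrots: the both-tight solution has a negative serving — not a feasible corner.
chickpeas + peanut butter: the both-tight solution has a negative serving — not a feasible corner.
carrots + peanut butter: intersection lies outside the first quadrant.
So the least-cost plan costs $2.24.

$2.24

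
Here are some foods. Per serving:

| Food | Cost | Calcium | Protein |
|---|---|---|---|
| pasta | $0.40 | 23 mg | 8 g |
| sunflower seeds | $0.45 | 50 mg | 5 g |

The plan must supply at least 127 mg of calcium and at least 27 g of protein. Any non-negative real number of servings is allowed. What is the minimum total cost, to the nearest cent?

$1.63

pasta only: max(127/23, 27/8) = 5.522 servings → $2.21.
sunflower seeds only: max(127/50, 27/5) = 5.4 servings → $2.43.
pasta + sunflower seeds with both tight: 2.509 servings and 1.386 servings → $1.63.
The minimum over all feasible corners is $1.63.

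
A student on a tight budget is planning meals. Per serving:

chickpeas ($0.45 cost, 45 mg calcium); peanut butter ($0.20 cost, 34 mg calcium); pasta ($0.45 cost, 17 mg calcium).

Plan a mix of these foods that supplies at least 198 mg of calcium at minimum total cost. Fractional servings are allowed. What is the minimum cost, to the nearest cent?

Cost per mg of calcium: peanut butter $0.0059, chickpeas $0.0100, pasta $0.0265.
With no serving limits, use only peanut butter: 198 mg / 34 mg = 5.824 servings × $0.20 = $1.16.

$1.16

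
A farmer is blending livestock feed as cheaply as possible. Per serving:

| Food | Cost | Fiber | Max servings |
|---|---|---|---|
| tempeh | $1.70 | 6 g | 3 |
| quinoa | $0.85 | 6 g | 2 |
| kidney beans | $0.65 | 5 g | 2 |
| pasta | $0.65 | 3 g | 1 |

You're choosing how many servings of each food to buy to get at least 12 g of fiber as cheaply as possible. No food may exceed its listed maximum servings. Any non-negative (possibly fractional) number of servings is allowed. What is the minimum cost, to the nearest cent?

$1.58

Cost per g of fiber: kidney beans $0.1300, quinoa $0.1417, pasta $0.2167, tempeh $0.2833.
Take 2 servings of kidney beans: +10.0 g fiber for $1.30 (total $1.30, still need 2.0 g).
Take 0.3333 servings of quinoa: +2.0 g fiber for $0.28 (total $1.58, still need 0.0 g).
Greedy by cheapest-per-g is optimal for a single linear constraint, so the minimum cost is $1.58.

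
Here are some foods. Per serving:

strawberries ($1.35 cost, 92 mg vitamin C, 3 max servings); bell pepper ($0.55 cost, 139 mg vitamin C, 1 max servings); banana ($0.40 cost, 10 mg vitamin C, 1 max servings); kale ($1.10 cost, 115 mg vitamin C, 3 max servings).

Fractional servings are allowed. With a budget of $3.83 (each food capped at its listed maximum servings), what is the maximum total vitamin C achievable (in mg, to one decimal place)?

Vitamin C per dollar: bell pepper 252.7, kale 104.5, strawberries 68.15, banana 25.
Take 1 serving of bell pepper: spends $0.55, +139.0 mg vitamin C (running total 139.0 mg).
Take 2.982 servings of kale: spends $3.28, +342.9 mg vitamin C (running total 481.9 mg).
Filling greedily by vitamin C-per-dollar is optimal for one linear limit, giving 481.9 mg.

481.9 mg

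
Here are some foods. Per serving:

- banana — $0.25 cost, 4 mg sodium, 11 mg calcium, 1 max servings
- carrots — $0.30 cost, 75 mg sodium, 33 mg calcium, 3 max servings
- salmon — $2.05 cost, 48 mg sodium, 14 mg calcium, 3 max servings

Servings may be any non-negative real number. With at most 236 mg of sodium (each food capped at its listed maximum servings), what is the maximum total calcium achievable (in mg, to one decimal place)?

112.0 mg

Calcium per mg sodium: banana 2.75, carrots 0.44, salmon 0.2917.
Take 1 serving of banana: uses 4 mg sodium, +11.0 mg calcium (running total 11.0 mg).
Take 3 servings of carrots: uses 225 mg sodium, +99.0 mg calcium (running total 110.0 mg).
Take 0.1458 servings of salmon: uses 7 mg sodium, +2.0 mg calcium (running total 112.0 mg).
Greedy by best ratio exhausts the sodium allowance optimally: 112.0 mg.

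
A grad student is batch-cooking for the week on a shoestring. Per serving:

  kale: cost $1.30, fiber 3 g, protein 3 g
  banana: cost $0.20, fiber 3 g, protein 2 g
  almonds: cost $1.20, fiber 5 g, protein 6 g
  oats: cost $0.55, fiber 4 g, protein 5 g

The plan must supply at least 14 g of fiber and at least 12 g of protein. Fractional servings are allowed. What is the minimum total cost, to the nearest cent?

$1.20

kale only: max(14/3, 12/3) = 4.667 servings → $6.07.
banana only: max(14/3, 12/2) = 6 servings → $1.20.
almonds only: max(14/5, 12/6) = 2.8 servings → $3.36.
oats only: max(14/4, 12/5) = 3.5 servings → $1.93.
kale + banana with both tight: 2.667 servings and 2 servings → $3.87.
kale + almonds: intersection lies outside the first quadrant.
kale + oats with both targets exact would need a negative amount; discard.
banana + almonds with both tight: 3 servings and 1 serving → $1.80.
banana + oats with both tight: 3.143 servings and 1.143 servings → $1.26.
almonds + oats: intersection lies outside the first quadrant.
The minimum over all feasible corners is $1.20.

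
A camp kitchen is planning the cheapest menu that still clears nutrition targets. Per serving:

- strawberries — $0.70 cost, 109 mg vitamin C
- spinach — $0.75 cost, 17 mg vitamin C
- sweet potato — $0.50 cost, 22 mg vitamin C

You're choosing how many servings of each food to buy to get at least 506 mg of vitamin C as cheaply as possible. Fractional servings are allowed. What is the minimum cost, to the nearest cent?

Cost per mg of vitamin C: strawberries $0.0064, sweet potato $0.0227, spinach $0.0441.
With no serving limits, use only strawberries: 506 mg / 109 mg = 4.642 servings × $0.70 = $3.25.

$3.25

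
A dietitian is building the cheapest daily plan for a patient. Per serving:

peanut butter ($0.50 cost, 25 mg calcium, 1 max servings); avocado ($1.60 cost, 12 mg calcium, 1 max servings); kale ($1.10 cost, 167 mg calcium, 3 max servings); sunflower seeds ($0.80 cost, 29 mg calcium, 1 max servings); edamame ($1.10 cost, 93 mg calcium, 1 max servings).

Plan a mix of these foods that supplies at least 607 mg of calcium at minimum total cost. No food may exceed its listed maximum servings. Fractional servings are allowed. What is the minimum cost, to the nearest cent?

Cost per mg of calcium: kale $0.0066, edamame $0.0118, peanut butter $0.0200, sunflower seeds $0.0276, avocado $0.1333.
Take 3 servings of kale: +501.0 mg calcium for $3.30 (total $3.30, still need 106.0 mg).
Take 1 serving of edamame: +93.0 mg calcium for $1.10 (total $4.40, still need 13.0 mg).
Take 0.52 servings of peanut butter: +13.0 mg calcium for $0.26 (total $4.66, still need 0.0 mg).
Greedy by cheapest-per-mg is optimal for a single linear constraint, so the minimum cost is $4.66.

$4.66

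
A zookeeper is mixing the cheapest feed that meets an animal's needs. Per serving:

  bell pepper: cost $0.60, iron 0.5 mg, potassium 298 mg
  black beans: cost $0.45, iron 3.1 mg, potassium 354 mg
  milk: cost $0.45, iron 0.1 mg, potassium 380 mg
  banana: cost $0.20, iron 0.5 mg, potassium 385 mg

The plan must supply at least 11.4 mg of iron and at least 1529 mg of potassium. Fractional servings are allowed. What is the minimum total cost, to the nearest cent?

The cheapest plan sits at a corner of the feasible region — with two constraints it uses at most two foods.
bell pepper only: max(11.4/0.5, 1529/298) = 22.8 servings → $13.68.
black beans only: max(11.4/3.1, 1529/354) = 4.319 servings → $1.94.
milk only: max(11.4/0.1, 1529/380) = 114 servings → $51.30.
banana only: max(11.4/0.5, 1529/385) = 22.8 servings → $4.56.
bell pepper + black beans with both tight: 0.9431 servings and 3.525 servings → $2.15.
bell pepper + milk: intersection lies outside the first quadrant.
bell pepper + banana: intersection lies outside the first quadrant.
black beans + milk with both tight: 3.658 servings and 0.6164 servings → $1.92.
black beans + banana with both tight: 3.566 servings and 0.6929 servings → $1.74.
milk + banana with both targets exact would need a negative amount; discard.
Cheapest feasible corner: $1.74.

$1.74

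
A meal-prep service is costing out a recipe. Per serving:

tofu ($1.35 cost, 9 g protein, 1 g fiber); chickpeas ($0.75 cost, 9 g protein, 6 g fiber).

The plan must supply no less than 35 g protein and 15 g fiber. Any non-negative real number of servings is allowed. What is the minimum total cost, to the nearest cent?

tofu only: max(35/9, 15/1) = 15 servings → $20.25.
chickpeas only: max(35/9, 15/6) = 3.889 servings → $2.92.
tofu + chickpeas with both tight: 1.667 servings and 2.222 servings → $3.92.
Cheapest feasible corner: $2.92.

$2.92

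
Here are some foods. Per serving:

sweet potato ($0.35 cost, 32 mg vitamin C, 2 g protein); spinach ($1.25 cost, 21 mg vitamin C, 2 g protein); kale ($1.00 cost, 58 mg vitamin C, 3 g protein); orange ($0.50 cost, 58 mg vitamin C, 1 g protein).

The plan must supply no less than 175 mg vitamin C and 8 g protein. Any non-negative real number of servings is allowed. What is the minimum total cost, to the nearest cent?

$1.76

An LP optimum is at a vertex; with two nutrient constraints at most two foods are used. Check each candidate.
sweet potato only: max(175/32, 8/2) = 5.469 servings → $1.91.
spinach only: max(175/21, 8/2) = 8.333 servings → $10.42.
kale only: max(175/58, 8/3) = 3.017 servings → $3.02.
orange only: max(175/58, 8/1) = 8 servings → $4.00.
sweet potato + spinach with both targets exact would need a negative amount; discard.
sweet potato + kale with both targets exact would need a negative amount; discard.
sweet potato + orange with both tight: 3.44 servings and 1.119 servings → $1.76.
spinach + kale: the both-tight solution has a negative serving — not a feasible corner.
spinach + orange with both tight: 3.042 servings and 1.916 servings → $4.76.
kale + orange with both tight: 2.491 servings and 0.5259 servings → $2.75.
Cheapest feasible corner: $1.76.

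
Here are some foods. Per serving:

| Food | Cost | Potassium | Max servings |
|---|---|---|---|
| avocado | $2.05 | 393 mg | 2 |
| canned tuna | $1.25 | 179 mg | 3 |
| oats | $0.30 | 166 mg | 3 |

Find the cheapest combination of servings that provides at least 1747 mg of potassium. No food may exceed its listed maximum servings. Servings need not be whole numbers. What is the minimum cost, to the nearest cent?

$8.23

Cost per mg of potassium: oats $0.0018, avocado $0.0052, canned tuna $0.0070.
Take 3 servings of oats: +498.0 mg potassium for $0.90 (total $0.90, still need 1249.0 mg).
Take 2 servings of avocado: +786.0 mg potassium for $4.10 (total $5.00, still need 463.0 mg).
Take 2.587 servings of canned tuna: +463.0 mg potassium for $3.23 (total $8.23, still need 0.0 mg).
Greedy by cheapest-per-mg is optimal for a single linear constraint, so the minimum cost is $8.23.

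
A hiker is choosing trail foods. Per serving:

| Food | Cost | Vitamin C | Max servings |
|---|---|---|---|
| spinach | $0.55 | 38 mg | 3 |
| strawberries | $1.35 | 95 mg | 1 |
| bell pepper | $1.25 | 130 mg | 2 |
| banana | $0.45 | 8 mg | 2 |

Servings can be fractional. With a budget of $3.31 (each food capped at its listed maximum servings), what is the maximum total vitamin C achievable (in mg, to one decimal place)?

Vitamin C per dollar: bell pepper 104, strawberries 70.37, spinach 69.09, banana 17.78.
Take 2 servings of bell pepper: spends $2.50, +260.0 mg vitamin C (running total 260.0 mg).
Take 0.6 servings of strawberries: spends $0.81, +57.0 mg vitamin C (running total 317.0 mg).
Filling greedily by vitamin C-per-dollar is optimal for one linear limit, giving 317.0 mg.

317.0 mg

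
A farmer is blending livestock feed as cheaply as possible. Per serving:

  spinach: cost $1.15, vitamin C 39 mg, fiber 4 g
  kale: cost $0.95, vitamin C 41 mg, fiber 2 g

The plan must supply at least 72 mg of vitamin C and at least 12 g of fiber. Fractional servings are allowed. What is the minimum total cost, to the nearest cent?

$3.45

An LP optimum is at a vertex; with two nutrient constraints at most two foods are used. Check each candidate.
spinach only: max(72/39, 12/4) = 3 servings → $3.45.
kale only: max(72/41, 12/2) = 6 servings → $5.70.
spinach + kale: the both-tight solution has a negative serving — not a feasible corner.
So the least-cost plan costs $3.45.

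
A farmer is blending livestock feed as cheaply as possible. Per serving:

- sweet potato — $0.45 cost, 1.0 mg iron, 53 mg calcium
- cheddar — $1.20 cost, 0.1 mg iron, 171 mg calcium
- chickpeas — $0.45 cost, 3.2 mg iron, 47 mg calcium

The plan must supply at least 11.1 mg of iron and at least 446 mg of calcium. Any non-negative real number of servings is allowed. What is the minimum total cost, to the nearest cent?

$3.54

For a min-cost LP with two ≥-constraints, a basic feasible solution has at most two positive variables.
sweet potato only: max(11.1/1.0, 446/53) = 11.1 servings → $5.00.
cheddar only: max(11.1/0.1, 446/171) = 111 servings → $133.20.
chickpeas only: max(11.1/3.2, 446/47) = 9.489 servings → $4.27.
sweet potato + cheddar: intersection lies outside the first quadrant.
sweet potato + chickpeas with both tight: 7.386 servings and 1.161 servings → $3.85.
cheddar + chickpeas with both tight: 1.669 servings and 3.417 servings → $3.54.
The minimum over all feasible corners is $3.54.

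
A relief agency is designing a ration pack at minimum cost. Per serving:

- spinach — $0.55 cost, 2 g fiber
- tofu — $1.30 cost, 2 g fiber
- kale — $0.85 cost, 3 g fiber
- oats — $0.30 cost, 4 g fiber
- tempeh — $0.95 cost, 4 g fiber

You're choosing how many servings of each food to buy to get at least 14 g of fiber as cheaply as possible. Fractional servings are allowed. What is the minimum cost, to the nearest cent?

Cost per g of fiber: oats $0.0750, tempeh $0.2375, spinach $0.2750, kale $0.2833, tofu $0.6500.
With no serving limits, use only oats: 14 g / 4 g = 3.5 servings × $0.30 = $1.05.

$1.05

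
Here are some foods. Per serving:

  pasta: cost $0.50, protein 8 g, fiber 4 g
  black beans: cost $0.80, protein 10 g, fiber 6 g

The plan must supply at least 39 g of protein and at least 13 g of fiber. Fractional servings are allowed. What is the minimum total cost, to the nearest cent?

$2.44

A basic optimal solution has at most two foods positive. Try each food alone and each pair with both targets met exactly.
pasta only: max(39/8, 13/4) = 4.875 servings → $2.44.
black beans only: max(39/10, 13/6) = 3.9 servings → $3.12.
pasta + black beans with both targets exact would need a negative amount; discard.
So the least-cost plan costs $2.44.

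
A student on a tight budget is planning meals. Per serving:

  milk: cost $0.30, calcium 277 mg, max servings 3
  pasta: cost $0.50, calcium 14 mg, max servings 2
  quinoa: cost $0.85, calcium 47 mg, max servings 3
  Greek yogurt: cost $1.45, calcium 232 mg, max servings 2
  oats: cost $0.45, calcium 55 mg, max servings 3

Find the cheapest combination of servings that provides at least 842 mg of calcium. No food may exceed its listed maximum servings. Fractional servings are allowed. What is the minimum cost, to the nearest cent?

$0.97

Cost per mg of calcium: milk $0.0011, Greek yogurt $0.0063, oats $0.0082, quinoa $0.0181, pasta $0.0357.
Take 3 servings of milk: +831.0 mg calcium for $0.90 (total $0.90, still need 11.0 mg).
Take 0.04741 servings of Greek yogurt: +11.0 mg calcium for $0.07 (total $0.97, still need 0.0 mg).
Filling from the cheapest source first is optimal under one linear minimum: $0.97.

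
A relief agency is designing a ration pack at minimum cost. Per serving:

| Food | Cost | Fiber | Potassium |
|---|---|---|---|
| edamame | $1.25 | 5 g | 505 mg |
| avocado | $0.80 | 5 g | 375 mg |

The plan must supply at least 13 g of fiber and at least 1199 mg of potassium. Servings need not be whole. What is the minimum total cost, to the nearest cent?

$2.56

This is a tiny linear program; its minimum lies at a vertex of the feasible set. List the vertices and price them.
edamame only: max(13/5, 1199/505) = 2.6 servings → $3.25.
avocado only: max(13/5, 1199/375) = 3.197 servings → $2.56.
edamame + avocado with both tight: 1.723 servings and 0.8769 servings → $2.86.
The minimum over all feasible corners is $2.56.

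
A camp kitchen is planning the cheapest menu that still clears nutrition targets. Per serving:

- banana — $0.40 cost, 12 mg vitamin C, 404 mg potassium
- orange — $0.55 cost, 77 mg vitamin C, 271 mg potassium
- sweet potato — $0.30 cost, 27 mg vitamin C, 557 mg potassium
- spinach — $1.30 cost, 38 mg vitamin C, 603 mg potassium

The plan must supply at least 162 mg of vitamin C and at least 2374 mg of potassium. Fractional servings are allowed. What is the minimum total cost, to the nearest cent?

The cheapest plan sits at a corner of the feasible region — with two constraints it uses at most two foods.
banana only: max(162/12, 2374/404) = 13.5 servings → $5.40.
orange only: max(162/77, 2374/271) = 8.76 servings → $4.82.
sweet potato only: max(162/27, 2374/557) = 6 servings → $1.80.
spinach only: max(162/38, 2374/603) = 4.263 servings → $5.54.
banana + orange with both tight: 4.986 servings and 1.327 servings → $2.72.
banana + sweet potato with both targets exact would need a negative amount; discard.
banana + spinach with both targets exact would need a negative amount; discard.
orange + sweet potato with both tight: 0.7347 servings and 3.905 servings → $1.58.
orange + spinach with both tight: 0.2068 servings and 3.844 servings → $5.11.
sweet potato + spinach with both targets exact would need a negative amount; discard.
Cheapest feasible corner: $1.58.

$1.58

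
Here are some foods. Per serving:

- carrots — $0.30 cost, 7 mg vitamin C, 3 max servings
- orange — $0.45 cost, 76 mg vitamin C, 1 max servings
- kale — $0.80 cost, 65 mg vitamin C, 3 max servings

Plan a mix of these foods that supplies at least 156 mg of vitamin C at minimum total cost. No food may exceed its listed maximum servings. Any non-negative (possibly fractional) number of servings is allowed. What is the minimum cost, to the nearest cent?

$1.43

Cost per mg of vitamin C: orange $0.0059, kale $0.0123, carrots $0.0429.
Take 1 serving of orange: +76.0 mg vitamin C for $0.45 (total $0.45, still need 80.0 mg).
Take 1.231 servings of kale: +80.0 mg vitamin C for $0.98 (total $1.43, still need 0.0 mg).
Filling from the cheapest source first is optimal under one linear minimum: $1.43.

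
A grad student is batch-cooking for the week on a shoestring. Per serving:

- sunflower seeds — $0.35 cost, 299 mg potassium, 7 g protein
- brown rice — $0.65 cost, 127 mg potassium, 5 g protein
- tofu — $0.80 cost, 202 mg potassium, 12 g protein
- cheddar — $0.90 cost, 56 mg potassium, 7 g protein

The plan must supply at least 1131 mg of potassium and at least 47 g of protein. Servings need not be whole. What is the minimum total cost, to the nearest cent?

Minimising a linear cost over {potassium ≥ 1131, protein ≥ 47, servings ≥ 0} — the optimum is at a vertex, using one or two foods.
sunflower seeds only: max(1131/299, 47/7) = 6.714 servings → $2.35.
brown rice only: max(1131/127, 47/5) = 9.4 servings → $6.11.
tofu only: max(1131/202, 47/12) = 5.599 servings → $4.48.
cheddar only: max(1131/56, 47/7) = 20.2 servings → $18.18.
sunflower seeds + brown rice: the both-tight solution has a negative serving — not a feasible corner.
sunflower seeds + tofu with both tight: 1.876 servings and 2.822 servings → $2.91.
sunflower seeds + cheddar with both tight: 3.107 servings and 3.607 servings → $4.33.
brown rice + tofu with both tight: 7.934 servings and 0.6109 servings → $5.65.
brown rice + cheddar with both tight: 8.678 servings and 0.5156 servings → $6.10.
tofu + cheddar: intersection lies outside the first quadrant.
The minimum over all feasible corners is $2.35.

$2.35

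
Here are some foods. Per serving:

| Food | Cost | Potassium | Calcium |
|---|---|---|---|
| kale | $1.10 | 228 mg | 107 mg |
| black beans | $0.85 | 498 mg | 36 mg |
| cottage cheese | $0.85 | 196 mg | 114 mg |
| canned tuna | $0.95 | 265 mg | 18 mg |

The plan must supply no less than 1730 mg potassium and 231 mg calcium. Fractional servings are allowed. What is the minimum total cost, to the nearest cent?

$3.50

This is a tiny linear program; its minimum lies at a vertex of the feasible set. List the vertices and price them.
kale only: max(1730/228, 231/107) = 7.588 servings → $8.35.
black beans only: max(1730/498, 231/36) = 6.417 servings → $5.45.
cottage cheese only: max(1730/196, 231/114) = 8.827 servings → $7.50.
canned tuna only: max(1730/265, 231/18) = 12.83 servings → $12.19.
kale + black beans with both tight: 1.17 servings and 2.938 servings → $3.78.
kale + cottage cheese: the both-tight solution has a negative serving — not a feasible corner.
kale + canned tuna with both tight: 1.24 servings and 5.461 servings → $6.55.
black beans + cottage cheese with both tight: 3.056 servings and 1.061 servings → $3.50.
black beans + canned tuna: intersection lies outside the first quadrant.
cottage cheese + canned tuna with both tight: 1.127 servings and 5.695 servings → $6.37.
The minimum over all feasible corners is $3.50.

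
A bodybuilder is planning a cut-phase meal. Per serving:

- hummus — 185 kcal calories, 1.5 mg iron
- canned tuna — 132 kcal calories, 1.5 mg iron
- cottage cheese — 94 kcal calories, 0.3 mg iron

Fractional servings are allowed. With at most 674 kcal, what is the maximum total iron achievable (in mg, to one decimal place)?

7.7 mg

Iron per kcal: canned tuna 0.01136, hummus 0.008108, cottage cheese 0.003191.
With no serving limits, spend the whole calories allowance on canned tuna: 674 kcal / 132 kcal × 1.5 mg = 7.7 mg.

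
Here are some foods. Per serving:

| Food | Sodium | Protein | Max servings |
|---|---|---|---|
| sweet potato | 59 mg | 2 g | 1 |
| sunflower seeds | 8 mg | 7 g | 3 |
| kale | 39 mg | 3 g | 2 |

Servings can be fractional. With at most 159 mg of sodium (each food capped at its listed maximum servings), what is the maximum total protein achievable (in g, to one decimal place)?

28.9 g

Protein per mg sodium: sunflower seeds 0.875, kale 0.07692, sweet potato 0.0339.
Take 3 servings of sunflower seeds: uses 24 mg sodium, +21.0 g protein (running total 21.0 g).
Take 2 servings of kale: uses 78 mg sodium, +6.0 g protein (running total 27.0 g).
Take 0.9661 servings of sweet potato: uses 57 mg sodium, +1.9 g protein (running total 28.9 g).
Greedy by best ratio exhausts the sodium allowance optimally: 28.9 g.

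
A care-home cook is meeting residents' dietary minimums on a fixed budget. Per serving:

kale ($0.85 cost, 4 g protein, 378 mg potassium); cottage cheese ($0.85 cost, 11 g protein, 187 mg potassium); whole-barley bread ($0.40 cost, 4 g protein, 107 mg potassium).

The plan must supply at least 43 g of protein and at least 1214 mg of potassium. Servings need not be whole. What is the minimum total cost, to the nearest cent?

This is a tiny linear program; its minimum lies at a vertex of the feasible set. List the vertices and price them.
kale only: max(43/4, 1214/378) = 10.75 servings → $9.14.
cottage cheese only: max(43/11, 1214/187) = 6.492 servings → $5.52.
whole-barley bread only: max(43/4, 1214/107) = 11.35 servings → $4.54.
kale + cottage cheese with both tight: 1.558 servings and 3.343 servings → $4.17.
kale + whole-barley bread with both tight: 0.2352 servings and 10.51 servings → $4.41.
cottage cheese + whole-barley bread with both targets exact would need a negative amount; discard.
Cheapest feasible corner: $4.17.

$4.17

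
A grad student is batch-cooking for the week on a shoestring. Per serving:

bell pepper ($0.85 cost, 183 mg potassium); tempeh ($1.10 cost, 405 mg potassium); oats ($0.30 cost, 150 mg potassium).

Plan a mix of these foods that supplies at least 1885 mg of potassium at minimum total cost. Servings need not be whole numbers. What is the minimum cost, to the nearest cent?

$3.77

Cost per mg of potassium: oats $0.0020, tempeh $0.0027, bell pepper $0.0046.
With no serving limits, use only oats: 1885 mg / 150 mg = 12.57 servings × $0.30 = $3.77.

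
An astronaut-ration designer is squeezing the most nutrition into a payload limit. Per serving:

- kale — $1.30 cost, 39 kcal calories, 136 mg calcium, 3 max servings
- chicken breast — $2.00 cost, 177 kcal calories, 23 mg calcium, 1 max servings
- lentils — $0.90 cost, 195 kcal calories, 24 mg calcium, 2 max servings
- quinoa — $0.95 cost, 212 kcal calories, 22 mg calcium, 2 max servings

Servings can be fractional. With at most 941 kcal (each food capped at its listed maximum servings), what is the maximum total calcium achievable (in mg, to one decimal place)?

505.7 mg

Calcium per kcal: kale 3.487, chicken breast 0.1299, lentils 0.1231, quinoa 0.1038.
Take 3 servings of kale: uses 117 kcal, +408.0 mg calcium (running total 408.0 mg).
Take 1 serving of chicken breast: uses 177 kcal, +23.0 mg calcium (running total 431.0 mg).
Take 2 servings of lentils: uses 390 kcal, +48.0 mg calcium (running total 479.0 mg).
Take 1.212 servings of quinoa: uses 257 kcal, +26.7 mg calcium (running total 505.7 mg).
Greedy by best ratio exhausts the calories allowance optimally: 505.7 mg.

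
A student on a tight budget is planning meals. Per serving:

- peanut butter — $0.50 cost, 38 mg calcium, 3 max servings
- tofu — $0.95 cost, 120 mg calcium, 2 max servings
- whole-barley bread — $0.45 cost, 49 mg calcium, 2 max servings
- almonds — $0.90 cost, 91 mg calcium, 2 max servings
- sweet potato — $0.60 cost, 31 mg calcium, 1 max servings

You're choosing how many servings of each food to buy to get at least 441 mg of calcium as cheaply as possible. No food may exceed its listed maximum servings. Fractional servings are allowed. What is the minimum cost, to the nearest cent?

Cost per mg of calcium: tofu $0.0079, whole-barley bread $0.0092, almonds $0.0099, peanut butter $0.0132, sweet potato $0.0194.
Take 2 servings of tofu: +240.0 mg calcium for $1.90 (total $1.90, still need 201.0 mg).
Take 2 servings of whole-barley bread: +98.0 mg calcium for $0.90 (total $2.80, still need 103.0 mg).
Take 1.132 servings of almonds: +103.0 mg calcium for $1.02 (total $3.82, still need 0.0 mg).
Filling from the cheapest source first is optimal under one linear minimum: $3.82.

$3.82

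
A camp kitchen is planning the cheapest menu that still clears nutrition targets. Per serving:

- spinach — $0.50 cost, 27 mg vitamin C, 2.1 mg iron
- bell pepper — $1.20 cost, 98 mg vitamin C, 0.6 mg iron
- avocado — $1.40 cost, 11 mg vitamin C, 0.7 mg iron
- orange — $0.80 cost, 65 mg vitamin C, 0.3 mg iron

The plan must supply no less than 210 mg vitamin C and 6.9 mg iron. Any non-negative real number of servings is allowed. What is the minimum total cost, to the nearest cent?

For a min-cost LP with two ≥-constraints, a basic feasible solution has at most two positive variables.
spinach only: max(210/27, 6.9/2.1) = 7.778 servings → $3.89.
bell pepper only: max(210/98, 6.9/0.6) = 11.5 servings → $13.80.
avocado only: max(210/11, 6.9/0.7) = 19.09 servings → $26.73.
orange only: max(210/65, 6.9/0.3) = 23 servings → $18.40.
spinach + bell pepper with both tight: 2.902 servings and 1.343 servings → $3.06.
spinach + avocado with both targets exact would need a negative amount; discard.
spinach + orange with both tight: 3.002 servings and 1.984 servings → $3.09.
bell pepper + avocado with both tight: 1.147 servings and 8.874 servings → $13.80.
bell pepper + orange with both targets exact would need a negative amount; discard.
avocado + orange with both tight: 9.135 servings and 1.685 servings → $14.14.
So the least-cost plan costs $3.06.

$3.06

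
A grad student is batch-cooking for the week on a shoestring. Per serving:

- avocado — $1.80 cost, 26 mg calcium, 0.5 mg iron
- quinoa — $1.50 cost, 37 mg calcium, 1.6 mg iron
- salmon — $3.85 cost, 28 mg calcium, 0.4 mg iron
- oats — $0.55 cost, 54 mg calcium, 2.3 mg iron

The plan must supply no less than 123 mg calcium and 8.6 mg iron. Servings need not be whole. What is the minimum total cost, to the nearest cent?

$2.06

avocado only: max(123/26, 8.6/0.5) = 17.2 servings → $30.96.
quinoa only: max(123/37, 8.6/1.6) = 5.375 servings → $8.06.
salmon only: max(123/28, 8.6/0.4) = 21.5 servings → $82.78.
oats only: max(123/54, 8.6/2.3) = 3.739 servings → $2.06.
avocado + quinoa: intersection lies outside the first quadrant.
avocado + salmon: intersection lies outside the first quadrant.
avocado + oats: intersection lies outside the first quadrant.
quinoa + salmon: intersection lies outside the first quadrant.
quinoa + oats: the both-tight solution has a negative serving — not a feasible corner.
salmon + oats: intersection lies outside the first quadrant.
Cheapest feasible corner: $2.06.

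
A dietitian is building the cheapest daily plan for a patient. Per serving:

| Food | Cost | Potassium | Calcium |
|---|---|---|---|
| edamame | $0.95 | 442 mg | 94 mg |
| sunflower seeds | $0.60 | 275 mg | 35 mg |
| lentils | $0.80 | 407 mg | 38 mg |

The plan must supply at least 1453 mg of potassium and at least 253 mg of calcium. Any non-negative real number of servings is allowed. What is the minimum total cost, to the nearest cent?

$3.04

The cheapest plan sits at a corner of the feasible region — with two constraints it uses at most two foods.
edamame only: max(1453/442, 253/94) = 3.287 servings → $3.12.
sunflower seeds only: max(1453/275, 253/35) = 7.229 servings → $4.34.
lentils only: max(1453/407, 253/38) = 6.658 servings → $5.33.
edamame + sunflower seeds with both tight: 1.803 servings and 2.385 servings → $3.14.
edamame + lentils with both tight: 2.225 servings and 1.153 servings → $3.04.
sunflower seeds + lentils: intersection lies outside the first quadrant.
So the least-cost plan costs $3.04.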